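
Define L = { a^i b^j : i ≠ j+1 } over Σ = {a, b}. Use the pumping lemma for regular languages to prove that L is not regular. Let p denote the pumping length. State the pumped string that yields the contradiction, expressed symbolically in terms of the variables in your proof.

a^{p+p!} b^{p+p!-1}

Assume L is regular. Let p be the pumping length given by the pumping lemma.
Choose w = a^p b^{p+p!-1}. Since p ≠ (p+p!-1)+1 = p+p!, w ∈ L; and |w| ≥ p.
Write w = xyz as guaranteed by the lemma, with |xy| ≤ p and y is nonempty.
Since the first p symbols of w are all a's and |xy| ≤ p, y lies entirely in the leading a-block: y = a^k for some k with 1 ≤ k ≤ p.
Since 1 ≤ k ≤ p, k divides p!; set t = 1 + p!/k. Then xy^t z has p + (p!/k)·k = p + p! copies of a. Now the a-count is p+p! and (b-count)+1 = (p+p!-1)+1 = p+p!, so i ≠ j+1 fails. So xy^t z = a^{p+p!} b^{p+p!-1} ∉ L.
This contradicts the pumping lemma, so L is not regular.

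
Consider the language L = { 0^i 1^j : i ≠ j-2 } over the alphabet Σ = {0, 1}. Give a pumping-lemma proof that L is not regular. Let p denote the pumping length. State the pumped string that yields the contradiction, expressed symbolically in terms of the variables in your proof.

0^{p+p!} 1^{p+p!+2}

Suppose for contradiction that L is regular, and let p be the pumping length.
Choose w = 0^p 1^{p+p!+2}. Since p ≠ (p+p!+2)-2 = p+p!, w ∈ L; and |w| ≥ p.
By the pumping lemma, w = xyz with |xy| ≤ p and |y| > 0.
Because |xy| ≤ p and w begins with p copies of 0, we have y = 0^k with 1 ≤ k ≤ p.
Since 1 ≤ k ≤ p, k divides p!; set t = 1 + p!/k. Then xy^t z has p + (p!/k)·k = p + p! copies of 0. Now the 0-count is p+p! and (1-count)-2 = (p+p!+2)-2 = p+p!, so i ≠ j-2 fails. So xy^t z = 0^{p+p!} 1^{p+p!+2} ∉ L.
This is a contradiction; hence L is not regular.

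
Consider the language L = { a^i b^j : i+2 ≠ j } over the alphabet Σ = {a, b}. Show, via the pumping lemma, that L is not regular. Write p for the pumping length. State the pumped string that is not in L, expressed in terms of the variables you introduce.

a^{p+p!} b^{p+p!+2}

Toward a contradiction, assume L is regular with pumping length p.
Choose w = a^p b^{p+p!+2}. Since p ≠ (p+p!+2)-2 = p+p!, w ∈ L; and |w| ≥ p.
Write w = xyz as guaranteed by the lemma, with |xy| ≤ p and y is nonempty.
Because |xy| ≤ p and w begins with p copies of a, we have y = a^k with 1 ≤ k ≤ p.
Since 1 ≤ k ≤ p, k divides p!; set t = 1 + p!/k. Then xy^t z has p + (p!/k)·k = p + p! copies of a. Now the a-count is p+p! and (b-count)-2 = (p+p!+2)-2 = p+p!, so i+2 ≠ j fails. So xy^t z = a^{p+p!} b^{p+p!+2} ∉ L.
This contradicts the pumping lemma, so L is not regular.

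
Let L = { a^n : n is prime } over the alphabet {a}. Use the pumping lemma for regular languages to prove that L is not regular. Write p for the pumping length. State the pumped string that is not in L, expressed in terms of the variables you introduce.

a^{q(1+k)}

Assume L is regular. Let p be the pumping length given by the pumping lemma.
Let q be a prime with q ≥ p+2 (infinitely many primes exist), and take w = a^q ∈ L with |w| = q ≥ p.
The pumping lemma gives a decomposition w = xyz where |xy| ≤ p and y is nonempty.
Then y = a^k for some k with 1 ≤ k ≤ p.
Since 1 ≤ k ≤ p, |xz| = q-k. Pump with i = q+1: |xy^{q+1}z| = (q-k)+(q+1)k = q+qk = q(1+k), which is composite (both factors ≥ 2). So xy^{q+1}z = a^{q(1+k)} ∉ L.
This contradicts the pumping lemma, so L is not regular.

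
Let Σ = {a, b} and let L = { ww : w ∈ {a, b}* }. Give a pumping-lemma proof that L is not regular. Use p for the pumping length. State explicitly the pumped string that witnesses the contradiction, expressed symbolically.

Assume L is regular. Let p be the pumping length given by the pumping lemma.
Take w = a^p b^p a^p b^p = uu where u = a^pb^p; then w ∈ L and |w| = 4p ≥ p.
The pumping lemma gives a decomposition w = xyz where |xy| ≤ p and |y| > 0.
Since the first p symbols of w are all a's and |xy| ≤ p, y lies entirely in the leading a-block: y = a^k for some k with 1 ≤ k ≤ p.
Pump with i = 2: xy^2z = a^{p+k} b^p a^p b^p, of length 4p+k. Suppose this equals vv. The string starts with a and ends with b, so v does too; thus the boundary between the two copies of v is a b→a transition. There is exactly one such transition, at position 2p+k, so |v| = 2p+k and |vv| = 4p+2k ≠ 4p+k since k ≥ 1. So xy^2z ∉ L.
This is a contradiction; hence L is not regular.

a^{p+k} b^p a^p b^p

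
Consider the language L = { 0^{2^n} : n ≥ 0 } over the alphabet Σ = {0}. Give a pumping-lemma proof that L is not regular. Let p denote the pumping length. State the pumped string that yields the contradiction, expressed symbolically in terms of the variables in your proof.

Suppose for contradiction that L is regular, and let p be the pumping length.
Take w = 0^{2^p} ∈ L with |w| = 2^p ≥ p.
By the pumping lemma, w = xyz with |xy| ≤ p and |y| > 0.
Then y = 0^k for some k with 1 ≤ k ≤ p.
Pump with i = 2: xy^2z = 0^{2^p+k}. Since 1 ≤ k ≤ p < 2^p, we have 2^p < 2^p+k < 2^{p+1}, so 2^p+k is not a power of 2. So xy^2z ∉ L.
Contradiction. Therefore L is not regular.

0^{2^p+k}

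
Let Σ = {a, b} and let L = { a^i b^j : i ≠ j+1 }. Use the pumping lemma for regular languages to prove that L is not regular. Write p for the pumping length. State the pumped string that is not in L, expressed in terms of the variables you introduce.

a^{p+p!} b^{p+p!-1}

Toward a contradiction, assume L is regular with pumping length p.
Choose w = a^p b^{p+p!-1}. Since p ≠ (p+p!-1)+1 = p+p!, w ∈ L; and |w| ≥ p.
Write w = xyz as guaranteed by the lemma, with |xy| ≤ p and y is nonempty.
Since the first p symbols of w are all a's and |xy| ≤ p, y lies entirely in the leading a-block: y = a^k for some k with 1 ≤ k ≤ p.
Since 1 ≤ k ≤ p, k divides p!; set t = 1 + p!/k. Then xy^t z has p + (p!/k)·k = p + p! copies of a. Now the a-count is p+p! and (b-count)+1 = (p+p!-1)+1 = p+p!, so i ≠ j+1 fails. So xy^t z = a^{p+p!} b^{p+p!-1} ∉ L.
This is a contradiction; hence L is not regular.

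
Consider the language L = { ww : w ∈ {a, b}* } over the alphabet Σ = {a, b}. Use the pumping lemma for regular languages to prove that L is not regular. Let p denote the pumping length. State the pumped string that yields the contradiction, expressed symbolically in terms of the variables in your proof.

a^{p+k} b^p a^p b^p

Toward a contradiction, assume L is regular with pumping length p.
Take w = a^p b^p a^p b^p = uu where u = a^pb^p; then w ∈ L and |w| = 4p ≥ p.
By the pumping lemma, w = xyz with |xy| ≤ p and |y| > 0.
Since the first p symbols of w are all a's and |xy| ≤ p, y lies entirely in the leading a-block: y = a^k for some k with 1 ≤ k ≤ p.
Pump with i = 2: xy^2z = a^{p+k} b^p a^p b^p, of length 4p+k. Suppose this equals vv. The string starts with a and ends with b, so v does too; thus the boundary between the two copies of v is a b→a transition. There is exactly one such transition, at position 2p+k, so |v| = 2p+k and |vv| = 4p+2k ≠ 4p+k since k ≥ 1. So xy^2z ∉ L.
This is a contradiction; hence L is not regular.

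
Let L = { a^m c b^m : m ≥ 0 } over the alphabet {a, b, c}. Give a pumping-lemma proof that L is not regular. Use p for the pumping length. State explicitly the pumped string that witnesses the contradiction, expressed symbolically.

Assume L is regular; let p be its pumping constant.
Take w = a^p c b^p ∈ L with |w| = 2p+1 ≥ p.
The pumping lemma gives a decomposition w = xyz where |xy| ≤ p and |y| ≥ 1.
The first p characters of w are a's, so xy (and hence y) consists only of a's. Write y = a^k, 1 ≤ k ≤ p.
Pump with i = 2: xy^2z = a^{p+k} c b^p, which would require p+k = p. But k ≥ 1, so xy^2z ∉ L.
This is a contradiction; hence L is not regular.

a^{p+k} c b^p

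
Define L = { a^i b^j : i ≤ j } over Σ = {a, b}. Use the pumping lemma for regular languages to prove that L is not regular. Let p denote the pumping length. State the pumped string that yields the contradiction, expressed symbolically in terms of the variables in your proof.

Assume L is regular; let p be its pumping constant.
Choose w = a^p b^p ∈ L, with |w| = 2p ≥ p.
The pumping lemma gives a decomposition w = xyz where |xy| ≤ p and |y| > 0.
Since the first p symbols of w are all a's and |xy| ≤ p, y lies entirely in the leading a-block: y = a^k for some k with 1 ≤ k ≤ p.
Consider xy^2z = a^{p+k} b^p. Since k ≥ 1, the a-count p+k exceeds the b-count p, so i ≤ j fails; thus xy^2z ∉ L.
This is a contradiction; hence L is not regular.

a^{p+k} b^p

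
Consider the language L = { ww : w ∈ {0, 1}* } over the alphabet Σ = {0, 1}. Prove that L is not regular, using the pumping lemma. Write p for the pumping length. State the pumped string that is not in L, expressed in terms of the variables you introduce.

Suppose for contradiction that L is regular, and let p be the pumping length.
Take w = 0^p 1^p 0^p 1^p = uu where u = 0^p1^p; then w ∈ L and |w| = 4p ≥ p.
The pumping lemma gives a decomposition w = xyz where |xy| ≤ p and |y| > 0.
The first p characters of w are 0's, so xy (and hence y) consists only of 0's. Write y = 0^k, 1 ≤ k ≤ p.
Pump with i = 2: xy^2z = 0^{p+k} 1^p 0^p 1^p, of length 4p+k. Suppose this equals vv. The string starts with 0 and ends with 1, so v does too; thus the boundary between the two copies of v is a 1→0 transition. There is exactly one such transition, at position 2p+k, so |v| = 2p+k and |vv| = 4p+2k ≠ 4p+k since k ≥ 1. So xy^2z ∉ L.
This contradicts the pumping lemma, so L is not regular.

0^{p+k} 1^p 0^p 1^p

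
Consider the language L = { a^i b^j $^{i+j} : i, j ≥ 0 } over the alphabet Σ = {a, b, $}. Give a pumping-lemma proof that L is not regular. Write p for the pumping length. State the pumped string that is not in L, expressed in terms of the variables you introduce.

a^{p+k} b^p $^{2p}

Assume L is regular. Let p be the pumping length given by the pumping lemma.
Take w = a^p b^p $^{2p} ∈ L (with i=j=p, i+j=2p), |w| = 4p ≥ p.
By the pumping lemma, w = xyz with |xy| ≤ p and |y| > 0.
Because |xy| ≤ p and w begins with p copies of a, we have y = a^k with 1 ≤ k ≤ p.
Consider xy^2z = a^{p+k} b^p $^{2p}. Now the a- and b-counts sum to 2p+k, but the $-count is 2p ≠ 2p+k. So xy^2z ∉ L.
This is a contradiction; hence L is not regular.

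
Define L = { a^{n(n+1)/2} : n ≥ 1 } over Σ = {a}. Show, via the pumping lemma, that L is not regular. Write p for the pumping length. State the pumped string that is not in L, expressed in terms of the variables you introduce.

Toward a contradiction, assume L is regular with pumping length p.
Take w = a^{p(p+1)/2} ∈ L with |w| = p(p+1)/2 ≥ p.
By the pumping lemma, w = xyz with |xy| ≤ p and |y| > 0.
Then y = a^k for some k with 1 ≤ k ≤ p.
Pump with i = 2: xy^2z = a^{p(p+1)/2+k}. Since 1 ≤ k ≤ p, p(p+1)/2 < p(p+1)/2+k ≤ p(p+1)/2+p < (p+1)(p+2)/2, so p(p+1)/2+k is strictly between consecutive triangular numbers. So xy^2z ∉ L.
Contradiction. Therefore L is not regular.

a^{p(p+1)/2+k}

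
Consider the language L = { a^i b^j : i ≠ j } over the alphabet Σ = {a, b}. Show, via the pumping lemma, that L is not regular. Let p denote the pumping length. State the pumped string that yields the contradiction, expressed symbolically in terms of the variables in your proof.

a^{p+p!} b^{p+p!}

Suppose for contradiction that L is regular, and let p be the pumping length.
Choose w = a^p b^{p+p!}. Since p ≠ p+p!, w ∈ L; and |w| ≥ p.
Write w = xyz as guaranteed by the lemma, with |xy| ≤ p and y is nonempty.
The first p characters of w are a's, so xy (and hence y) consists only of a's. Write y = a^k, 1 ≤ k ≤ p.
Since 1 ≤ k ≤ p, k divides p!; set t = 1 + p!/k. Then xy^t z has p + (p!/k)·k = p + p! copies of a. Now the a-count equals the b-count, so i ≠ j fails. So xy^t z = a^{p+p!} b^{p+p!} ∉ L.
This contradicts the pumping lemma, so L is not regular.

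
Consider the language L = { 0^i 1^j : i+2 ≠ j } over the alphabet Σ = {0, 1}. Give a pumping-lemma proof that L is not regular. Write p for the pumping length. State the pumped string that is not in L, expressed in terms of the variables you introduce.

Assume L is regular. Let p be the pumping length given by the pumping lemma.
Choose w = 0^p 1^{p+p!+2}. Since p ≠ (p+p!+2)-2 = p+p!, w ∈ L; and |w| ≥ p.
By the pumping lemma, w = xyz with |xy| ≤ p and |y| ≥ 1.
Since the first p symbols of w are all 0's and |xy| ≤ p, y lies entirely in the leading 0-block: y = 0^k for some k with 1 ≤ k ≤ p.
Since 1 ≤ k ≤ p, k divides p!; set t = 1 + p!/k. Then xy^t z has p + (p!/k)·k = p + p! copies of 0. Now the 0-count is p+p! and (1-count)-2 = (p+p!+2)-2 = p+p!, so i+2 ≠ j fails. So xy^t z = 0^{p+p!} 1^{p+p!+2} ∉ L.
This is a contradiction; hence L is not regular.

0^{p+p!} 1^{p+p!+2}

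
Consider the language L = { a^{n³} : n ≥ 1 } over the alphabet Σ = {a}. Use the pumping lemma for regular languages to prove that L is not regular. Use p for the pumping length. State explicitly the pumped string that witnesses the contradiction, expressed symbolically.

Toward a contradiction, assume L is regular with pumping length p.
Take w = a^{p³} ∈ L with |w| = p³ ≥ p.
The pumping lemma gives a decomposition w = xyz where |xy| ≤ p and y is nonempty.
Then y = a^k for some k with 1 ≤ k ≤ p.
Pump with i = 2: xy^2z = a^{p³+k}. Since 1 ≤ k ≤ p, p³ < p³+k ≤ p³+p < p³+3p²+3p+1 = (p+1)³, so p³+k is not a perfect cube. So xy^2z ∉ L.
Contradiction. Therefore L is not regular.

a^{p³+k}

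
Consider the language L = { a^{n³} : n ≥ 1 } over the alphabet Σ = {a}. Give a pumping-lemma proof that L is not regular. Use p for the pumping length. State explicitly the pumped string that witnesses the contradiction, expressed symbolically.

Toward a contradiction, assume L is regular with pumping length p.
Take w = a^{p³} ∈ L with |w| = p³ ≥ p.
Write w = xyz as guaranteed by the lemma, with |xy| ≤ p and |y| ≥ 1.
Then y = a^k for some k with 1 ≤ k ≤ p.
Pump with i = 2: xy^2z = a^{p³+k}. Since 1 ≤ k ≤ p, p³ < p³+k ≤ p³+p < p³+3p²+3p+1 = (p+1)³, so p³+k is not a perfect cube. So xy^2z ∉ L.
Contradiction. Therefore L is not regular.

a^{p³+k}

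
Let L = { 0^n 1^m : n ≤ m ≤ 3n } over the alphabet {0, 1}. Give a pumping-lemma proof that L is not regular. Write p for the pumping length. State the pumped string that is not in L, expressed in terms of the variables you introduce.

0^{p+k} 1^p

Suppose for contradiction that L is regular, and let p be the pumping length.
Take w = 0^p 1^p ∈ L (since p ≤ p ≤ 3p), with |w| = 2p ≥ p.
Write w = xyz as guaranteed by the lemma, with |xy| ≤ p and |y| ≥ 1.
Because |xy| ≤ p and w begins with p copies of 0, we have y = 0^k with 1 ≤ k ≤ p.
Pump with i = 2: xy^2z = 0^{p+k} 1^p. Now n = p+k > p = m, so the condition n ≤ m fails. Thus xy^2z ∉ L.
This is a contradiction; hence L is not regular.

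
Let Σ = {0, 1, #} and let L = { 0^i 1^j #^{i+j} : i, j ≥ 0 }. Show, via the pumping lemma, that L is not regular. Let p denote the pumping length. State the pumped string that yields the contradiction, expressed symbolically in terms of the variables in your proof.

Assume L is regular; let p be its pumping constant.
Take w = 0^p 1^p #^{2p} ∈ L (with i=j=p, i+j=2p), |w| = 4p ≥ p.
Write w = xyz as guaranteed by the lemma, with |xy| ≤ p and |y| > 0.
The first p characters of w are 0's, so xy (and hence y) consists only of 0's. Write y = 0^k, 1 ≤ k ≤ p.
Consider xy^2z = 0^{p+k} 1^p #^{2p}. Now the 0- and 1-counts sum to 2p+k, but the #-count is 2p ≠ 2p+k. So xy^2z ∉ L.
This is a contradiction; hence L is not regular.

0^{p+k} 1^p #^{2p}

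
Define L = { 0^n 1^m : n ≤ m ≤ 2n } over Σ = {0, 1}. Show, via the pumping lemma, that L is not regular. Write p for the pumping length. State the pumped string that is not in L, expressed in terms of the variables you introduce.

Suppose for contradiction that L is regular, and let p be the pumping length.
Take w = 0^p 1^p ∈ L (since p ≤ p ≤ 2p), with |w| = 2p ≥ p.
Write w = xyz as guaranteed by the lemma, with |xy| ≤ p and |y| ≥ 1.
Because |xy| ≤ p and w begins with p copies of 0, we have y = 0^k with 1 ≤ k ≤ p.
Pump with i = 2: xy^2z = 0^{p+k} 1^p. Now n = p+k > p = m, so the condition n ≤ m fails. Thus xy^2z ∉ L.
Contradiction. Therefore L is not regular.

0^{p+k} 1^p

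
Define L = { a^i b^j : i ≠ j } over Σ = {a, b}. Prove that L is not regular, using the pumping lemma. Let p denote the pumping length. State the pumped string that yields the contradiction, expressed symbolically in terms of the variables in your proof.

a^{p+p!} b^{p+p!}

Suppose for contradiction that L is regular, and let p be the pumping length.
Choose w = a^p b^{p+p!}. Since p ≠ p+p!, w ∈ L; and |w| ≥ p.
By the pumping lemma, w = xyz with |xy| ≤ p and |y| ≥ 1.
The first p characters of w are a's, so xy (and hence y) consists only of a's. Write y = a^k, 1 ≤ k ≤ p.
Since 1 ≤ k ≤ p, k divides p!; set t = 1 + p!/k. Then xy^t z has p + (p!/k)·k = p + p! copies of a. Now the a-count equals the b-count, so i ≠ j fails. So xy^t z = a^{p+p!} b^{p+p!} ∉ L.
This is a contradiction; hence L is not regular.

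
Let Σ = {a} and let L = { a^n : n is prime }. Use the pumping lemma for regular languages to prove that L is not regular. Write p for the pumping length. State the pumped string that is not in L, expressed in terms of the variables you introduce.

Assume L is regular. Let p be the pumping length given by the pumping lemma.
Let q be a prime with q ≥ p+2 (infinitely many primes exist), and take w = a^q ∈ L with |w| = q ≥ p.
The pumping lemma gives a decomposition w = xyz where |xy| ≤ p and |y| ≥ 1.
Then y = a^k for some k with 1 ≤ k ≤ p.
Since 1 ≤ k ≤ p, |xz| = q-k. Pump with i = q+1: |xy^{q+1}z| = (q-k)+(q+1)k = q+qk = q(1+k), which is composite (both factors ≥ 2). So xy^{q+1}z = a^{q(1+k)} ∉ L.
This is a contradiction; hence L is not regular.

a^{q(1+k)}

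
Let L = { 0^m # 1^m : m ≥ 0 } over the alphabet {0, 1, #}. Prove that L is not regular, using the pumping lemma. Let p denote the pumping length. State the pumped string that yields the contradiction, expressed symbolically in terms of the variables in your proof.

Assume L is regular. Let p be the pumping length given by the pumping lemma.
Take w = 0^p # 1^p ∈ L with |w| = 2p+1 ≥ p.
By the pumping lemma, w = xyz with |xy| ≤ p and |y| > 0.
The first p characters of w are 0's, so xy (and hence y) consists only of 0's. Write y = 0^k, 1 ≤ k ≤ p.
Pump with i = 2: xy^2z = 0^{p+k} # 1^p, which would require p+k = p. But k ≥ 1, so xy^2z ∉ L.
This contradicts the pumping lemma, so L is not regular.

0^{p+k} # 1^p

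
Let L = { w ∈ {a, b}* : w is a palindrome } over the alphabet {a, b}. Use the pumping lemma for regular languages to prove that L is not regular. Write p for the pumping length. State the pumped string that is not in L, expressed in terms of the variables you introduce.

a^{p+k} b a^p

Toward a contradiction, assume L is regular with pumping length p.
Take w = a^p b a^p, a palindrome of length 2p+1 ≥ p.
The pumping lemma gives a decomposition w = xyz where |xy| ≤ p and y is nonempty.
Since the first p symbols of w are all a's and |xy| ≤ p, y lies entirely in the leading a-block: y = a^k for some k with 1 ≤ k ≤ p.
Pump with i = 2: xy^2z = a^{p+k} b a^p. Its reverse is a^p b a^{p+k}, which differs from xy^2z since k ≥ 1. So xy^2z is not a palindrome and xy^2z ∉ L.
Contradiction. Therefore L is not regular.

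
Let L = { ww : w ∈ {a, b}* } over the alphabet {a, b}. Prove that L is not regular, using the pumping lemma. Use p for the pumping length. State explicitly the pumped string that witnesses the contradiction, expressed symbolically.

a^{p+k} b^p a^p b^p

Suppose for contradiction that L is regular, and let p be the pumping length.
Take w = a^p b^p a^p b^p = uu where u = a^pb^p; then w ∈ L and |w| = 4p ≥ p.
Write w = xyz as guaranteed by the lemma, with |xy| ≤ p and |y| > 0.
Because |xy| ≤ p and w begins with p copies of a, we have y = a^k with 1 ≤ k ≤ p.
Pump with i = 2: xy^2z = a^{p+k} b^p a^p b^p, of length 4p+k. Suppose this equals vv. The string starts with a and ends with b, so v does too; thus the boundary between the two copies of v is a b→a transition. There is exactly one such transition, at position 2p+k, so |v| = 2p+k and |vv| = 4p+2k ≠ 4p+k since k ≥ 1. So xy^2z ∉ L.
This contradicts the pumping lemma, so L is not regular.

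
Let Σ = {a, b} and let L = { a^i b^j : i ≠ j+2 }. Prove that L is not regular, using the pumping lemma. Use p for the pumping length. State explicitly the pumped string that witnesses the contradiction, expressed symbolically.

a^{p+p!} b^{p+p!-2}

Assume L is regular. Let p be the pumping length given by the pumping lemma.
Choose w = a^p b^{p+p!-2}. Since p ≠ (p+p!-2)+2 = p+p!, w ∈ L; and |w| ≥ p.
By the pumping lemma, w = xyz with |xy| ≤ p and y is nonempty.
Because |xy| ≤ p and w begins with p copies of a, we have y = a^k with 1 ≤ k ≤ p.
Since 1 ≤ k ≤ p, k divides p!; set t = 1 + p!/k. Then xy^t z has p + (p!/k)·k = p + p! copies of a. Now the a-count is p+p! and (b-count)+2 = (p+p!-2)+2 = p+p!, so i ≠ j+2 fails. So xy^t z = a^{p+p!} b^{p+p!-2} ∉ L.
This contradicts the pumping lemma, so L is not regular.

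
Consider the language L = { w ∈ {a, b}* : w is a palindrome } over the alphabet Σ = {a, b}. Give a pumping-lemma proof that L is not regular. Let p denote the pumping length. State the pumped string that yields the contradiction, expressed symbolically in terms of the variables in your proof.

Toward a contradiction, assume L is regular with pumping length p.
Take w = a^p b a^p, a palindrome of length 2p+1 ≥ p.
By the pumping lemma, w = xyz with |xy| ≤ p and y is nonempty.
Because |xy| ≤ p and w begins with p copies of a, we have y = a^k with 1 ≤ k ≤ p.
Pump with i = 2: xy^2z = a^{p+k} b a^p. Its reverse is a^p b a^{p+k}, which differs from xy^2z since k ≥ 1. So xy^2z is not a palindrome and xy^2z ∉ L.
This is a contradiction; hence L is not regular.

a^{p+k} b a^p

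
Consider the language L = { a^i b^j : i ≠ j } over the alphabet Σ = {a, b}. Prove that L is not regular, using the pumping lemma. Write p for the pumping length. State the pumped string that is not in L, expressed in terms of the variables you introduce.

a^{p+p!} b^{p+p!}

Assume L is regular; let p be its pumping constant.
Choose w = a^p b^{p+p!}. Since p ≠ p+p!, w ∈ L; and |w| ≥ p.
The pumping lemma gives a decomposition w = xyz where |xy| ≤ p and y is nonempty.
Since the first p symbols of w are all a's and |xy| ≤ p, y lies entirely in the leading a-block: y = a^k for some k with 1 ≤ k ≤ p.
Since 1 ≤ k ≤ p, k divides p!; set t = 1 + p!/k. Then xy^t z has p + (p!/k)·k = p + p! copies of a. Now the a-count equals the b-count, so i ≠ j fails. So xy^t z = a^{p+p!} b^{p+p!} ∉ L.
This contradicts the pumping lemma, so L is not regular.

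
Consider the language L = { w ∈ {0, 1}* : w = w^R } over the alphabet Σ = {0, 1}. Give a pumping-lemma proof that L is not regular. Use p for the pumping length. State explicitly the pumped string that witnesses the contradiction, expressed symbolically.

Toward a contradiction, assume L is regular with pumping length p.
Take w = 0^p 1 0^p, a palindrome of length 2p+1 ≥ p.
By the pumping lemma, w = xyz with |xy| ≤ p and y is nonempty.
The first p characters of w are 0's, so xy (and hence y) consists only of 0's. Write y = 0^k, 1 ≤ k ≤ p.
Pump with i = 2: xy^2z = 0^{p+k} 1 0^p. Its reverse is 0^p 1 0^{p+k}, which differs from xy^2z since k ≥ 1. So xy^2z is not a palindrome and xy^2z ∉ L.
This contradicts the pumping lemma, so L is not regular.

0^{p+k} 1 0^p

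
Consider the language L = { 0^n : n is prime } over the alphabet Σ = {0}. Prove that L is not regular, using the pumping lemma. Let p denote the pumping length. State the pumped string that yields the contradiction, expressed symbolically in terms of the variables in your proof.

0^{q(1+k)}

Assume L is regular; let p be its pumping constant.
Let q be a prime with q ≥ p+2 (infinitely many primes exist), and take w = 0^q ∈ L with |w| = q ≥ p.
The pumping lemma gives a decomposition w = xyz where |xy| ≤ p and y is nonempty.
Then y = 0^k for some k with 1 ≤ k ≤ p.
Since 1 ≤ k ≤ p, |xz| = q-k. Pump with i = q+1: |xy^{q+1}z| = (q-k)+(q+1)k = q+qk = q(1+k), which is composite (both factors ≥ 2). So xy^{q+1}z = 0^{q(1+k)} ∉ L.
This contradicts the pumping lemma, so L is not regular.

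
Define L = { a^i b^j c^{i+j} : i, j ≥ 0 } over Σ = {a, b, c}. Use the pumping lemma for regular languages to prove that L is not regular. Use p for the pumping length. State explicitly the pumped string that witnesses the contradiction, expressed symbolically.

Assume L is regular; let p be its pumping constant.
Take w = a^p b^p c^{2p} ∈ L (with i=j=p, i+j=2p), |w| = 4p ≥ p.
Write w = xyz as guaranteed by the lemma, with |xy| ≤ p and |y| > 0.
Since the first p symbols of w are all a's and |xy| ≤ p, y lies entirely in the leading a-block: y = a^k for some k with 1 ≤ k ≤ p.
Consider xy^2z = a^{p+k} b^p c^{2p}. Now the a- and b-counts sum to 2p+k, but the c-count is 2p ≠ 2p+k. So xy^2z ∉ L.
This is a contradiction; hence L is not regular.

a^{p+k} b^p c^{2p}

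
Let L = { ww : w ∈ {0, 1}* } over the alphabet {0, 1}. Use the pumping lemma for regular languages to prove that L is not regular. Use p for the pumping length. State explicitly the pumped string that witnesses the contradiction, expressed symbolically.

0^{p+k} 1^p 0^p 1^p

Assume L is regular; let p be its pumping constant.
Take w = 0^p 1^p 0^p 1^p = uu where u = 0^p1^p; then w ∈ L and |w| = 4p ≥ p.
Write w = xyz as guaranteed by the lemma, with |xy| ≤ p and |y| > 0.
Since the first p symbols of w are all 0's and |xy| ≤ p, y lies entirely in the leading 0-block: y = 0^k for some k with 1 ≤ k ≤ p.
Pump with i = 2: xy^2z = 0^{p+k} 1^p 0^p 1^p, of length 4p+k. Suppose this equals vv. The string starts with 0 and ends with 1, so v does too; thus the boundary between the two copies of v is a 1→0 transition. There is exactly one such transition, at position 2p+k, so |v| = 2p+k and |vv| = 4p+2k ≠ 4p+k since k ≥ 1. So xy^2z ∉ L.
This is a contradiction; hence L is not regular.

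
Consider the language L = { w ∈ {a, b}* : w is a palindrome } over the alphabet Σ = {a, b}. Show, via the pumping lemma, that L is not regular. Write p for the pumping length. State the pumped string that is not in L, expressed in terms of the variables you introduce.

Assume L is regular; let p be its pumping constant.
Take w = a^p b a^p, a palindrome of length 2p+1 ≥ p.
By the pumping lemma, w = xyz with |xy| ≤ p and |y| > 0.
Because |xy| ≤ p and w begins with p copies of a, we have y = a^k with 1 ≤ k ≤ p.
Pump with i = 2: xy^2z = a^{p+k} b a^p. Its reverse is a^p b a^{p+k}, which differs from xy^2z since k ≥ 1. So xy^2z is not a palindrome and xy^2z ∉ L.
Contradiction. Therefore L is not regular.

a^{p+k} b a^p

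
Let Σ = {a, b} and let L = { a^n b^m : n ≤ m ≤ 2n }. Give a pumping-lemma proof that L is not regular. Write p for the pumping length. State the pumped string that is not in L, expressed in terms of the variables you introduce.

Assume L is regular; let p be its pumping constant.
Take w = a^p b^p ∈ L (since p ≤ p ≤ 2p), with |w| = 2p ≥ p.
By the pumping lemma, w = xyz with |xy| ≤ p and y is nonempty.
The first p characters of w are a's, so xy (and hence y) consists only of a's. Write y = a^k, 1 ≤ k ≤ p.
Pump with i = 2: xy^2z = a^{p+k} b^p. Now n = p+k > p = m, so the condition n ≤ m fails. Thus xy^2z ∉ L.
This is a contradiction; hence L is not regular.

a^{p+k} b^p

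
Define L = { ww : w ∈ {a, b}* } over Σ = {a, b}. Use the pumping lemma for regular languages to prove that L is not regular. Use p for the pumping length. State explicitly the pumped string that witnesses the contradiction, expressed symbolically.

Assume L is regular. Let p be the pumping length given by the pumping lemma.
Take w = a^p b^p a^p b^p = uu where u = a^pb^p; then w ∈ L and |w| = 4p ≥ p.
By the pumping lemma, w = xyz with |xy| ≤ p and |y| > 0.
The first p characters of w are a's, so xy (and hence y) consists only of a's. Write y = a^k, 1 ≤ k ≤ p.
Pump with i = 2: xy^2z = a^{p+k} b^p a^p b^p, of length 4p+k. Suppose this equals vv. The string starts with a and ends with b, so v does too; thus the boundary between the two copies of v is a b→a transition. There is exactly one such transition, at position 2p+k, so |v| = 2p+k and |vv| = 4p+2k ≠ 4p+k since k ≥ 1. So xy^2z ∉ L.
Contradiction. Therefore L is not regular.

a^{p+k} b^p a^p b^p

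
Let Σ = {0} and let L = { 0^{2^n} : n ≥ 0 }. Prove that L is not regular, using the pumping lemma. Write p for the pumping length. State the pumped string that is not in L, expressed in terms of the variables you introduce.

0^{2^p+k}

Assume L is regular. Let p be the pumping length given by the pumping lemma.
Take w = 0^{2^p} ∈ L with |w| = 2^p ≥ p.
By the pumping lemma, w = xyz with |xy| ≤ p and |y| > 0.
Then y = 0^k for some k with 1 ≤ k ≤ p.
Pump with i = 2: xy^2z = 0^{2^p+k}. Since 1 ≤ k ≤ p < 2^p, we have 2^p < 2^p+k < 2^{p+1}, so 2^p+k is not a power of 2. So xy^2z ∉ L.
Contradiction. Therefore L is not regular.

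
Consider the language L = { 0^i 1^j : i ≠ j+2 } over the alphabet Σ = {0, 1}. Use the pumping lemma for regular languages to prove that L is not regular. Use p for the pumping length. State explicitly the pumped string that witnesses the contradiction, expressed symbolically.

Assume L is regular. Let p be the pumping length given by the pumping lemma.
Choose w = 0^p 1^{p+p!-2}. Since p ≠ (p+p!-2)+2 = p+p!, w ∈ L; and |w| ≥ p.
Write w = xyz as guaranteed by the lemma, with |xy| ≤ p and |y| > 0.
Because |xy| ≤ p and w begins with p copies of 0, we have y = 0^k with 1 ≤ k ≤ p.
Since 1 ≤ k ≤ p, k divides p!; set t = 1 + p!/k. Then xy^t z has p + (p!/k)·k = p + p! copies of 0. Now the 0-count is p+p! and (1-count)+2 = (p+p!-2)+2 = p+p!, so i ≠ j+2 fails. So xy^t z = 0^{p+p!} 1^{p+p!-2} ∉ L.
Contradiction. Therefore L is not regular.

0^{p+p!} 1^{p+p!-2}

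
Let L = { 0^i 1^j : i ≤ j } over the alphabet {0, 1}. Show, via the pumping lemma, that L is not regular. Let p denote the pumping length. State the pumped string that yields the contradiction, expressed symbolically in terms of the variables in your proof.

0^{p+k} 1^p

Assume L is regular; let p be its pumping constant.
Choose w = 0^p 1^p ∈ L, with |w| = 2p ≥ p.
Write w = xyz as guaranteed by the lemma, with |xy| ≤ p and |y| ≥ 1.
The first p characters of w are 0's, so xy (and hence y) consists only of 0's. Write y = 0^k, 1 ≤ k ≤ p.
Consider xy^2z = 0^{p+k} 1^p. Since k ≥ 1, the 0-count p+k exceeds the 1-count p, so i ≤ j fails; thus xy^2z ∉ L.
This contradicts the pumping lemma, so L is not regular.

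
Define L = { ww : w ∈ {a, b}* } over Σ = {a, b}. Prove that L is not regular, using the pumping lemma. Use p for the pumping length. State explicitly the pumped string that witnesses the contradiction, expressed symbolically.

a^{p+k} b^p a^p b^p

Assume L is regular; let p be its pumping constant.
Take w = a^p b^p a^p b^p = uu where u = a^pb^p; then w ∈ L and |w| = 4p ≥ p.
By the pumping lemma, w = xyz with |xy| ≤ p and |y| ≥ 1.
Since the first p symbols of w are all a's and |xy| ≤ p, y lies entirely in the leading a-block: y = a^k for some k with 1 ≤ k ≤ p.
Pump with i = 2: xy^2z = a^{p+k} b^p a^p b^p, of length 4p+k. Suppose this equals vv. The string starts with a and ends with b, so v does too; thus the boundary between the two copies of v is a b→a transition. There is exactly one such transition, at position 2p+k, so |v| = 2p+k and |vv| = 4p+2k ≠ 4p+k since k ≥ 1. So xy^2z ∉ L.
This contradicts the pumping lemma, so L is not regular.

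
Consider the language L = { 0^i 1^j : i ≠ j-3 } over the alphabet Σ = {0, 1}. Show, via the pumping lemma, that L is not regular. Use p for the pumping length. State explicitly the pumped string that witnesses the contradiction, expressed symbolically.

Assume L is regular. Let p be the pumping length given by the pumping lemma.
Choose w = 0^p 1^{p+p!+3}. Since p ≠ (p+p!+3)-3 = p+p!, w ∈ L; and |w| ≥ p.
The pumping lemma gives a decomposition w = xyz where |xy| ≤ p and |y| > 0.
Because |xy| ≤ p and w begins with p copies of 0, we have y = 0^k with 1 ≤ k ≤ p.
Since 1 ≤ k ≤ p, k divides p!; set t = 1 + p!/k. Then xy^t z has p + (p!/k)·k = p + p! copies of 0. Now the 0-count is p+p! and (1-count)-3 = (p+p!+3)-3 = p+p!, so i ≠ j-3 fails. So xy^t z = 0^{p+p!} 1^{p+p!+3} ∉ L.
This contradicts the pumping lemma, so L is not regular.

0^{p+p!} 1^{p+p!+3}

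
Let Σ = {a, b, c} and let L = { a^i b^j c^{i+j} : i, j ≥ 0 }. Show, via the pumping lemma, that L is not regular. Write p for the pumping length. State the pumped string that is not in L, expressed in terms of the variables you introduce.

a^{p+k} b^p c^{2p}

Assume L is regular; let p be its pumping constant.
Take w = a^p b^p c^{2p} ∈ L (with i=j=p, i+j=2p), |w| = 4p ≥ p.
By the pumping lemma, w = xyz with |xy| ≤ p and y is nonempty.
Because |xy| ≤ p and w begins with p copies of a, we have y = a^k with 1 ≤ k ≤ p.
Consider xy^2z = a^{p+k} b^p c^{2p}. Now the a- and b-counts sum to 2p+k, but the c-count is 2p ≠ 2p+k. So xy^2z ∉ L.
This contradicts the pumping lemma, so L is not regular.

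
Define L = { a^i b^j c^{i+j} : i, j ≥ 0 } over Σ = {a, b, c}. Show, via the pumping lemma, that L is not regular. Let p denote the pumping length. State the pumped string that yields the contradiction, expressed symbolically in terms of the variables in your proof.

a^{p+k} b^p c^{2p}

Assume L is regular. Let p be the pumping length given by the pumping lemma.
Take w = a^p b^p c^{2p} ∈ L (with i=j=p, i+j=2p), |w| = 4p ≥ p.
The pumping lemma gives a decomposition w = xyz where |xy| ≤ p and y is nonempty.
Because |xy| ≤ p and w begins with p copies of a, we have y = a^k with 1 ≤ k ≤ p.
Consider xy^2z = a^{p+k} b^p c^{2p}. Now the a- and b-counts sum to 2p+k, but the c-count is 2p ≠ 2p+k. So xy^2z ∉ L.
This is a contradiction; hence L is not regular.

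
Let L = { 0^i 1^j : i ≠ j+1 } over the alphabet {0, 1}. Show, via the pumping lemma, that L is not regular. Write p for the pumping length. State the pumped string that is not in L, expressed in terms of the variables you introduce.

0^{p+p!} 1^{p+p!-1}

Assume L is regular; let p be its pumping constant.
Choose w = 0^p 1^{p+p!-1}. Since p ≠ (p+p!-1)+1 = p+p!, w ∈ L; and |w| ≥ p.
By the pumping lemma, w = xyz with |xy| ≤ p and |y| ≥ 1.
The first p characters of w are 0's, so xy (and hence y) consists only of 0's. Write y = 0^k, 1 ≤ k ≤ p.
Since 1 ≤ k ≤ p, k divides p!; set t = 1 + p!/k. Then xy^t z has p + (p!/k)·k = p + p! copies of 0. Now the 0-count is p+p! and (1-count)+1 = (p+p!-1)+1 = p+p!, so i ≠ j+1 fails. So xy^t z = 0^{p+p!} 1^{p+p!-1} ∉ L.
This contradicts the pumping lemma, so L is not regular.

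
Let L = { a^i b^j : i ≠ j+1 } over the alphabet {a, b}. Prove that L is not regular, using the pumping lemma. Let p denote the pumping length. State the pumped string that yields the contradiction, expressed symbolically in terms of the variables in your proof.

Toward a contradiction, assume L is regular with pumping length p.
Choose w = a^p b^{p+p!-1}. Since p ≠ (p+p!-1)+1 = p+p!, w ∈ L; and |w| ≥ p.
Write w = xyz as guaranteed by the lemma, with |xy| ≤ p and |y| ≥ 1.
Since the first p symbols of w are all a's and |xy| ≤ p, y lies entirely in the leading a-block: y = a^k for some k with 1 ≤ k ≤ p.
Since 1 ≤ k ≤ p, k divides p!; set t = 1 + p!/k. Then xy^t z has p + (p!/k)·k = p + p! copies of a. Now the a-count is p+p! and (b-count)+1 = (p+p!-1)+1 = p+p!, so i ≠ j+1 fails. So xy^t z = a^{p+p!} b^{p+p!-1} ∉ L.
Contradiction. Therefore L is not regular.

a^{p+p!} b^{p+p!-1}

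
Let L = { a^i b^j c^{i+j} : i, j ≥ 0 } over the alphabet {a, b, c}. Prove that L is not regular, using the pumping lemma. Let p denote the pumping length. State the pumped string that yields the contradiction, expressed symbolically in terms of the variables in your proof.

Assume L is regular; let p be its pumping constant.
Take w = a^p b^p c^{2p} ∈ L (with i=j=p, i+j=2p), |w| = 4p ≥ p.
Write w = xyz as guaranteed by the lemma, with |xy| ≤ p and y is nonempty.
The first p characters of w are a's, so xy (and hence y) consists only of a's. Write y = a^k, 1 ≤ k ≤ p.
Consider xy^2z = a^{p+k} b^p c^{2p}. Now the a- and b-counts sum to 2p+k, but the c-count is 2p ≠ 2p+k. So xy^2z ∉ L.
This contradicts the pumping lemma, so L is not regular.

a^{p+k} b^p c^{2p}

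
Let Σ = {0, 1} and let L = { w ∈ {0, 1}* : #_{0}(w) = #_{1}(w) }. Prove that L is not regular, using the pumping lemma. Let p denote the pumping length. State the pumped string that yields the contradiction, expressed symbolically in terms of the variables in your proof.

Toward a contradiction, assume L is regular with pumping length p.
Choose w = 0^p 1^p ∈ L with |w| = 2p ≥ p.
By the pumping lemma, w = xyz with |xy| ≤ p and |y| ≥ 1.
Since the first p symbols of w are all 0's and |xy| ≤ p, y lies entirely in the leading 0-block: y = 0^k for some k with 1 ≤ k ≤ p.
Pump with i = 2: xy^2z = 0^{p+k} 1^p has p+k occurrences of 0 but only p of 1. Since k ≥ 1 the counts differ, so xy^2z ∉ L.
This is a contradiction; hence L is not regular.

0^{p+k} 1^p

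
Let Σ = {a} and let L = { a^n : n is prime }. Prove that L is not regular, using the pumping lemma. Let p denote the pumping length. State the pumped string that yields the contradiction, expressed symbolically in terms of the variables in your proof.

Toward a contradiction, assume L is regular with pumping length p.
Let q be a prime with q ≥ p+2 (infinitely many primes exist), and take w = a^q ∈ L with |w| = q ≥ p.
The pumping lemma gives a decomposition w = xyz where |xy| ≤ p and |y| ≥ 1.
Then y = a^k for some k with 1 ≤ k ≤ p.
Since 1 ≤ k ≤ p, |xz| = q-k. Pump with i = q+1: |xy^{q+1}z| = (q-k)+(q+1)k = q+qk = q(1+k), which is composite (both factors ≥ 2). So xy^{q+1}z = a^{q(1+k)} ∉ L.
This contradicts the pumping lemma, so L is not regular.

a^{q(1+k)}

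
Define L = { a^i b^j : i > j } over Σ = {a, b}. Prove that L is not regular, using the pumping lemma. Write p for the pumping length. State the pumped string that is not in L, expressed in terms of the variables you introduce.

a^{p+1-k} b^p

Assume L is regular; let p be its pumping constant.
Choose w = a^{p+1} b^p ∈ L, with |w| = 2p+1 ≥ p.
The pumping lemma gives a decomposition w = xyz where |xy| ≤ p and y is nonempty.
The first p characters of w are a's, so xy (and hence y) consists only of a's. Write y = a^k, 1 ≤ k ≤ p.
Consider xy^0z = xz = a^{p+1-k} b^p. Since k ≥ 1, the a-count p+1-k is at most p, so i > j fails; thus xz ∉ L.
This contradicts the pumping lemma, so L is not regular.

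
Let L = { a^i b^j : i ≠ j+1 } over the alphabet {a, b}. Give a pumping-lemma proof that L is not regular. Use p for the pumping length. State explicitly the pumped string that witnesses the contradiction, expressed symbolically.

a^{p+p!} b^{p+p!-1}

Suppose for contradiction that L is regular, and let p be the pumping length.
Choose w = a^p b^{p+p!-1}. Since p ≠ (p+p!-1)+1 = p+p!, w ∈ L; and |w| ≥ p.
Write w = xyz as guaranteed by the lemma, with |xy| ≤ p and |y| ≥ 1.
Since the first p symbols of w are all a's and |xy| ≤ p, y lies entirely in the leading a-block: y = a^k for some k with 1 ≤ k ≤ p.
Since 1 ≤ k ≤ p, k divides p!; set t = 1 + p!/k. Then xy^t z has p + (p!/k)·k = p + p! copies of a. Now the a-count is p+p! and (b-count)+1 = (p+p!-1)+1 = p+p!, so i ≠ j+1 fails. So xy^t z = a^{p+p!} b^{p+p!-1} ∉ L.
This contradicts the pumping lemma, so L is not regular.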